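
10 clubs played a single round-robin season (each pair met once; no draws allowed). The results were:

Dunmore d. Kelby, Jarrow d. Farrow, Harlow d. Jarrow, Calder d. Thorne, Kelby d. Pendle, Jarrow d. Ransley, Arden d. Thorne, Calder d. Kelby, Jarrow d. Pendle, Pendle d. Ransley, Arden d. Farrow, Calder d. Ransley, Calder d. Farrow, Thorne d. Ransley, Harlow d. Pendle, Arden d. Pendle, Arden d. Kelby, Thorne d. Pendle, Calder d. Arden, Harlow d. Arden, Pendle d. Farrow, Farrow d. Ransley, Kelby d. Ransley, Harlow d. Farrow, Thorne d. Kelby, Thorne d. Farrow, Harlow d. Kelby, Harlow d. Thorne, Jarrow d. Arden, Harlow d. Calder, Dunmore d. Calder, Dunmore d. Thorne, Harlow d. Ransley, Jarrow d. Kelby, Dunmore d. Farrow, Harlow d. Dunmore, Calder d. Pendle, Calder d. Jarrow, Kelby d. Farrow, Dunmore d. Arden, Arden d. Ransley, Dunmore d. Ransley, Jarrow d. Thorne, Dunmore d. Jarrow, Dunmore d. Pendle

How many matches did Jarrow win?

6

Jarrow's results: beat Kelby, Farrow, Pendle, Arden, Thorne, Ransley; lost to Calder, Dunmore, Harlow.
That is 6 wins.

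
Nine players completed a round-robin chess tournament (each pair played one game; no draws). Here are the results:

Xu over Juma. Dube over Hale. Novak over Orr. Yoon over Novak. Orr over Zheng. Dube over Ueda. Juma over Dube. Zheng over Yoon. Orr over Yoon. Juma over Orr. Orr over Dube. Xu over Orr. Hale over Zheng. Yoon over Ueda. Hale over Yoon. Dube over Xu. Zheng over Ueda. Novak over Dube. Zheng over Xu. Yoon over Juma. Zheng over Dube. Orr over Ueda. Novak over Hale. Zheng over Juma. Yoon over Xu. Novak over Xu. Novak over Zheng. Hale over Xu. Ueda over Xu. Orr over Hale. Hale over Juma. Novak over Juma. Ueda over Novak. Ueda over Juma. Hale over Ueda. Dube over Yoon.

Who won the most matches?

Novak

Win totals: Yoon 4, Xu 2, Orr 5, Ueda 3, Zheng 5, Hale 5, Dube 4, Juma 2, Novak 6.
Novak leads with 6 wins (next highest: 5).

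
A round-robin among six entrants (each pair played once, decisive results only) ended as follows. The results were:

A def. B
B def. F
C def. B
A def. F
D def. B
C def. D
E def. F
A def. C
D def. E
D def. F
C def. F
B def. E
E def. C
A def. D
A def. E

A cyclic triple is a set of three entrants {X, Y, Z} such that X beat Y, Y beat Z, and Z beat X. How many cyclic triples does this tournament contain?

Win totals: A 5, B 2, C 3, D 3, E 2, F 0.
An entrant with w wins dominates both others in C(w,2) triples; summing gives 10 + 1 + 3 + 3 + 1 + 0 = 18 transitive triples.
Total triples C(6,3) = 20, so cyclic triples = 20 − 18 = 2.

2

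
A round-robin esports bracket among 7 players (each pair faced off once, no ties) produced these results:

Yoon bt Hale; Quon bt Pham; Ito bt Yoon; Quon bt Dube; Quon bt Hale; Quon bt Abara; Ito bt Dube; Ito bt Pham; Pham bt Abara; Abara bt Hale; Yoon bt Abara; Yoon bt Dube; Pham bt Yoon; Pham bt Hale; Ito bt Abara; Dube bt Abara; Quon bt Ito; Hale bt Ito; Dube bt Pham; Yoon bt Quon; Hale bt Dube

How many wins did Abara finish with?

Abara's results: beat Hale; lost to Pham, Dube, Yoon, Quon, Ito.
That is 1 win.

1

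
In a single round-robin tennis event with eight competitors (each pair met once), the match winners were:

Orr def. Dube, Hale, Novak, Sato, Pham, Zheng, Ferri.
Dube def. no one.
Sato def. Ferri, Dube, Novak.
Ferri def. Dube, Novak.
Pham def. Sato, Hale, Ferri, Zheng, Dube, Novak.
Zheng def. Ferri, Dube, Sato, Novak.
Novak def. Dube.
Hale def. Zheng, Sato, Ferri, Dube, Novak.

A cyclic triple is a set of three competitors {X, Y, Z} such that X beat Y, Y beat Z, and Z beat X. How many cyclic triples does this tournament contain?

0

Win totals: Sato 3, Hale 5, Novak 1, Pham 6, Orr 7, Dube 0, Ferri 2, Zheng 4.
A competitor with w wins dominates both others in C(w,2) triples; summing gives 3 + 10 + 0 + 15 + 21 + 0 + 1 + 6 = 56 transitive triples.
Total triples C(8,3) = 56, so cyclic triples = 56 − 56 = 0.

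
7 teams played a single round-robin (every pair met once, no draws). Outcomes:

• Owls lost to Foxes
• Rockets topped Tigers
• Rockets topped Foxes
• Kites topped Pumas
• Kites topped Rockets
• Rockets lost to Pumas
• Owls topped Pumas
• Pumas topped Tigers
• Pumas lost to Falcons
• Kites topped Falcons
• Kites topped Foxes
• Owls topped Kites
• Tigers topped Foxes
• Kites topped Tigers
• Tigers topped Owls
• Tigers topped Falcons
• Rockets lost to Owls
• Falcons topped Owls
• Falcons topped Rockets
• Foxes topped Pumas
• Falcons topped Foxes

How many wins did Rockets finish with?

2

Rockets' results: beat Foxes, Tigers; lost to Pumas, Falcons, Kites, Owls.
That is 2 wins.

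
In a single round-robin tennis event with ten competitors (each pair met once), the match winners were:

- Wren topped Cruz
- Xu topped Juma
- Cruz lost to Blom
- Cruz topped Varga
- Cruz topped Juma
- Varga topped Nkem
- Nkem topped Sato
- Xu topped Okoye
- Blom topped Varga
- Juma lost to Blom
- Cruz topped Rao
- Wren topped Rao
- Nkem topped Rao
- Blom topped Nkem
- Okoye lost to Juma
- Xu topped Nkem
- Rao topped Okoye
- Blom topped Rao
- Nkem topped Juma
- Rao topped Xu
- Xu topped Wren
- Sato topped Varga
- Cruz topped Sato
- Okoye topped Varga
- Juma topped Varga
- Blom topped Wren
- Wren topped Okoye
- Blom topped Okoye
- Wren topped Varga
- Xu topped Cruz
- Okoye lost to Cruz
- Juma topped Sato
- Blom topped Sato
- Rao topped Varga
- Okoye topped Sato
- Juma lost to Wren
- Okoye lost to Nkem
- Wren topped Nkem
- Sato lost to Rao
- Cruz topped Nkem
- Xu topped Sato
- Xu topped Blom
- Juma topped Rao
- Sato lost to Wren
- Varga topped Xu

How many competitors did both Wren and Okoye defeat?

Wren beat: Juma, Sato, Varga, Cruz, Okoye, Nkem, Rao.
Okoye beat: Sato, Varga.
Both beat: Sato, Varga — 2.

2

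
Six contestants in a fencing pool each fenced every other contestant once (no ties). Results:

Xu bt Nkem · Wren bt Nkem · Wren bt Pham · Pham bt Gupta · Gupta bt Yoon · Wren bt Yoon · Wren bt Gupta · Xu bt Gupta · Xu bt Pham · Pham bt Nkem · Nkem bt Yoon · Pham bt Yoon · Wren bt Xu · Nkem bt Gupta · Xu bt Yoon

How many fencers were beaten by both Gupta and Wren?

Gupta beat: Yoon.
Wren beat: Xu, Yoon, Pham, Gupta, Nkem.
Both beat: Yoon — 1.

1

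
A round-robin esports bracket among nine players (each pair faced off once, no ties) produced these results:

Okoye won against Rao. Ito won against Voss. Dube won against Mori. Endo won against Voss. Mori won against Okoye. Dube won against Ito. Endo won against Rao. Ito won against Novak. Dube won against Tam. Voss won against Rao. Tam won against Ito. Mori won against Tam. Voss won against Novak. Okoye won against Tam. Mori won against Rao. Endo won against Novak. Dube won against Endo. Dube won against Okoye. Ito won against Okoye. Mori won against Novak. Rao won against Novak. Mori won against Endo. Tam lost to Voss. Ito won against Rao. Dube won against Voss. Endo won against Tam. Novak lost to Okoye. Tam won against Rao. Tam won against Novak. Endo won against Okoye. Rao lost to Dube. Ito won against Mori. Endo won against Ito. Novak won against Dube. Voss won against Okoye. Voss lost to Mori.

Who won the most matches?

Win totals: Endo 6, Ito 5, Okoye 3, Mori 6, Voss 4, Dube 7, Rao 1, Novak 1, Tam 3.
Dube leads with 7 wins (next highest: 6).

Dube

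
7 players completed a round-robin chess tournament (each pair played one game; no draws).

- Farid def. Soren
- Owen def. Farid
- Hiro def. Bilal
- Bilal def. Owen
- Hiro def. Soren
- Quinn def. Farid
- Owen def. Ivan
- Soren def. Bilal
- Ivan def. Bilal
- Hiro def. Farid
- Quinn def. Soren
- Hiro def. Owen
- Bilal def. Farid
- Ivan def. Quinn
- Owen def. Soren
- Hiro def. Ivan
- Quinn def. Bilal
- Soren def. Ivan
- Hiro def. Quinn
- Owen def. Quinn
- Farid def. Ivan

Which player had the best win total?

Win totals: Soren 2, Owen 4, Quinn 3, Ivan 2, Bilal 2, Farid 2, Hiro 6.
Hiro leads with 6 wins (next highest: 4).

Hiro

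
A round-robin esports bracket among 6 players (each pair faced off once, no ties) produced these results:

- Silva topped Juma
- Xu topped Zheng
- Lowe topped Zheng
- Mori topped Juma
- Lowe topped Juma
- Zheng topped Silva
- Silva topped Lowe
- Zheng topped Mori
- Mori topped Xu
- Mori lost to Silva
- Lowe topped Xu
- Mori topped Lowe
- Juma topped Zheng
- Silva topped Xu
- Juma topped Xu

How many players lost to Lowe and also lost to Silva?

2

Lowe beat: Zheng, Juma, Xu.
Silva beat: Mori, Lowe, Juma, Xu.
Both beat: Juma, Xu — 2.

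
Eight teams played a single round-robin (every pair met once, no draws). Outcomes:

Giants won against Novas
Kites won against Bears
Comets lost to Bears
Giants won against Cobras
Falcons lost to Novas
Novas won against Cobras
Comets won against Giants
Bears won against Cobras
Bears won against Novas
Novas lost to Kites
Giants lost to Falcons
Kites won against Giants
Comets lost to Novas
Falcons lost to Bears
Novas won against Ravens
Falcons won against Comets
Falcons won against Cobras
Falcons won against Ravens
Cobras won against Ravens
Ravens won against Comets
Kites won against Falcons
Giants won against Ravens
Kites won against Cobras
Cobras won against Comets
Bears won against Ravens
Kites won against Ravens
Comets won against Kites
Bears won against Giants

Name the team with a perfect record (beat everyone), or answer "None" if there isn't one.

Highest win total is Kites with 6 (out of 7 possible).
Kites lost to Comets, so no team went undefeated.

None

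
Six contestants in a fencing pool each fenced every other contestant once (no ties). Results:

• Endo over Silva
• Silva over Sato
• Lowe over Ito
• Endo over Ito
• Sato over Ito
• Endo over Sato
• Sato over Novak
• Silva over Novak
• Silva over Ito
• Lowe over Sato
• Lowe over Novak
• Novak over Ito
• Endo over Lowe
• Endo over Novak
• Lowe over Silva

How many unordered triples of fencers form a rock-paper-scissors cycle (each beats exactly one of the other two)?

0

Win totals: Sato 2, Silva 3, Ito 0, Novak 1, Lowe 4, Endo 5.
A fencer with w wins dominates both others in C(w,2) triples; summing gives 1 + 3 + 0 + 0 + 6 + 10 = 20 transitive triples.
Total triples C(6,3) = 20, so cyclic triples = 20 − 20 = 0.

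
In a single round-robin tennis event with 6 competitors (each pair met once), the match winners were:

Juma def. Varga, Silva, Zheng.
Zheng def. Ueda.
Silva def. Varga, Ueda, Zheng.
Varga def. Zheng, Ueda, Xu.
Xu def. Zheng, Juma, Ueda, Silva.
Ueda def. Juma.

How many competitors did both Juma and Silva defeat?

2

Juma beat: Zheng, Silva, Varga.
Silva beat: Zheng, Ueda, Varga.
Both beat: Zheng, Varga — 2.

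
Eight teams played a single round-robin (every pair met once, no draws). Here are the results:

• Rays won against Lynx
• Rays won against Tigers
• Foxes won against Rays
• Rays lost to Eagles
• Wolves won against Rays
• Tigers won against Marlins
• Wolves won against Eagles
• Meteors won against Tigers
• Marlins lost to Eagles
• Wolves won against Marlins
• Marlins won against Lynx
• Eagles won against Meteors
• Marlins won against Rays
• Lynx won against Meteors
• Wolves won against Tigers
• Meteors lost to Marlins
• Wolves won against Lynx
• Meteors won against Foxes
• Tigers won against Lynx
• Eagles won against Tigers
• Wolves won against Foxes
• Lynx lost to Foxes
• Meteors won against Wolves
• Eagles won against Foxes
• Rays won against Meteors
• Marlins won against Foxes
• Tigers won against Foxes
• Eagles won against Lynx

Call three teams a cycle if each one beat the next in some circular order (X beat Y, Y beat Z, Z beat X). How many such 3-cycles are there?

10

Win totals: Meteors 3, Tigers 3, Wolves 6, Marlins 4, Rays 3, Lynx 1, Eagles 6, Foxes 2.
A team with w wins dominates both others in C(w,2) triples; summing gives 3 + 3 + 15 + 6 + 3 + 0 + 15 + 1 = 46 transitive triples.
Total triples C(8,3) = 56, so cyclic triples = 56 − 46 = 10.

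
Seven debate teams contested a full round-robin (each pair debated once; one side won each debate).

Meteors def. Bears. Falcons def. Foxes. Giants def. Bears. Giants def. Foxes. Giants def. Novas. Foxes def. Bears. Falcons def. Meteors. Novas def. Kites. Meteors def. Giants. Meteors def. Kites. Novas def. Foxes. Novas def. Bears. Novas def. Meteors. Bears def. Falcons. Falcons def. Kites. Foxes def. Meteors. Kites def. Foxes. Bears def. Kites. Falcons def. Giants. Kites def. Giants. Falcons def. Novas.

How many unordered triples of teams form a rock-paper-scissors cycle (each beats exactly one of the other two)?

Win totals: Novas 4, Meteors 3, Bears 2, Falcons 5, Kites 2, Giants 3, Foxes 2.
A team with w wins dominates both others in C(w,2) triples; summing gives 6 + 3 + 1 + 10 + 1 + 3 + 1 = 25 transitive triples.
Total triples C(7,3) = 35, so cyclic triples = 35 − 25 = 10.

10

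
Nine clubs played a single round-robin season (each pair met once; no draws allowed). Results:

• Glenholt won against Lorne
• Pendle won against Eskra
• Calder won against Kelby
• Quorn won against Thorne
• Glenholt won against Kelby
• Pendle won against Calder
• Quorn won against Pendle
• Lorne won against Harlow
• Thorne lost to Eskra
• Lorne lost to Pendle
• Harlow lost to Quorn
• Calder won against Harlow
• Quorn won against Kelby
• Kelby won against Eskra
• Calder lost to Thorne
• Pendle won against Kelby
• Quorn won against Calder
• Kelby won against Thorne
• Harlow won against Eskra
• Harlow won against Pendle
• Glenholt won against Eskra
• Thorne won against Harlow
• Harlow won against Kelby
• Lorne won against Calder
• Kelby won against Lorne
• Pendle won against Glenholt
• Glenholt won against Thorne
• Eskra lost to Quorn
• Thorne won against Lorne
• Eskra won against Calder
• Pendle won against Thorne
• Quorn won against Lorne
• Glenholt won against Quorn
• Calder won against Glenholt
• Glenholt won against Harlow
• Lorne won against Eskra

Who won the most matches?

Win totals: Eskra 2, Quorn 7, Calder 3, Pendle 6, Kelby 3, Harlow 3, Glenholt 6, Lorne 3, Thorne 3.
Quorn leads with 7 wins (next highest: 6).

Quorn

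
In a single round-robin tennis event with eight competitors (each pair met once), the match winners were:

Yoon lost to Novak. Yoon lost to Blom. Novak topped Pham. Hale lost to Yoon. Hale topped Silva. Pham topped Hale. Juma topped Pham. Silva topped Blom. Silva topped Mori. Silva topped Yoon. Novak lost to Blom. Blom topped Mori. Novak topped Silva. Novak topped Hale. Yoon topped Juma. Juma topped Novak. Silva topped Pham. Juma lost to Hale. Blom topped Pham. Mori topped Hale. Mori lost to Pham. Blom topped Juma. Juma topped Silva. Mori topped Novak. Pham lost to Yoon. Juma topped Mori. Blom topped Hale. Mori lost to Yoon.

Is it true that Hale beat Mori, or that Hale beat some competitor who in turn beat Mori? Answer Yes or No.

Yes

Hale did not beat Mori directly.
Hale beat Silva, Juma. Of those, Silva beat Mori.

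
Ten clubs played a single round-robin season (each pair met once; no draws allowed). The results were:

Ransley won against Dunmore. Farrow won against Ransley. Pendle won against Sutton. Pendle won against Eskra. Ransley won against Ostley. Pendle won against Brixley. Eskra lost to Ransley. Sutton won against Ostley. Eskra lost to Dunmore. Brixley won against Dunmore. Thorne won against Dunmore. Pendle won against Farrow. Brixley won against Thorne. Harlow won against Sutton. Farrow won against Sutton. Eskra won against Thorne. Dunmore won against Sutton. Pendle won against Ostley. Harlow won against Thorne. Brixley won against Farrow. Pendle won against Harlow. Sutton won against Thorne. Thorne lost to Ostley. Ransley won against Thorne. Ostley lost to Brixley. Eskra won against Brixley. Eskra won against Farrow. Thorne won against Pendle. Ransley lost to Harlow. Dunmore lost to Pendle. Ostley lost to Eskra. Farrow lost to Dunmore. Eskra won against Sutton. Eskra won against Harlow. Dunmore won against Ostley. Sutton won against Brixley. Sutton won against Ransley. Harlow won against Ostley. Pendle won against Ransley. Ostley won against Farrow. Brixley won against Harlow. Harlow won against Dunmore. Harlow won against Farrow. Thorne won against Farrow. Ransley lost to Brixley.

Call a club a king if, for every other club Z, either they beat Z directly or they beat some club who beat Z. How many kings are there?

7

Harlow reaches everyone (king).
Sutton reaches everyone (king).
Ransley reaches everyone (king).
Ostley cannot reach Harlow, Brixley, Eskra in two steps.
Farrow cannot reach Harlow, Pendle in two steps.
Dunmore cannot reach Pendle in two steps.
Thorne reaches everyone (king).
Brixley reaches everyone (king).
Eskra reaches everyone (king).
Pendle reaches everyone (king).
Kings: Harlow, Sutton, Ransley, Thorne, Brixley, Eskra, Pendle — 7.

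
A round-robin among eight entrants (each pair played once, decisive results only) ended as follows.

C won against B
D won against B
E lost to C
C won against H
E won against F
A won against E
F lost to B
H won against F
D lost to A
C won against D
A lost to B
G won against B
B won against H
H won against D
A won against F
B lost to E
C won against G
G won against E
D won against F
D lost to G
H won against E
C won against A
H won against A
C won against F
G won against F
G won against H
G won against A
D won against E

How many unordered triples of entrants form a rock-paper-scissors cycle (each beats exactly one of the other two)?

Win totals: A 3, B 3, C 7, D 3, E 2, F 0, G 6, H 4.
An entrant with w wins dominates both others in C(w,2) triples; summing gives 3 + 3 + 21 + 3 + 1 + 0 + 15 + 6 = 52 transitive triples.
Total triples C(8,3) = 56, so cyclic triples = 56 − 52 = 4.

4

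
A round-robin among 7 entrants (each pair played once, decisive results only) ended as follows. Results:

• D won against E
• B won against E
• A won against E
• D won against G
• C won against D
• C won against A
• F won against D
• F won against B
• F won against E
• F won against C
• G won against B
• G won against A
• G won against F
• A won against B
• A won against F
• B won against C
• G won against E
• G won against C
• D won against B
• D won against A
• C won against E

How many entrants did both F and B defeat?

2

F beat: B, C, D, E.
B beat: C, E.
Both beat: C, E — 2.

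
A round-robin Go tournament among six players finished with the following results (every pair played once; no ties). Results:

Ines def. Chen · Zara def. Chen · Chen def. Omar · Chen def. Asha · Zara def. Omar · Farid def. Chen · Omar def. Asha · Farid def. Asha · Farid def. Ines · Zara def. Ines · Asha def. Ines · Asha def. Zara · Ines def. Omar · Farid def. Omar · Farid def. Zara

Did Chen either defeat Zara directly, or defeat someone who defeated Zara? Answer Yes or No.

Yes

Chen did not beat Zara directly.
Chen beat Omar, Asha. Of those, Asha beat Zara.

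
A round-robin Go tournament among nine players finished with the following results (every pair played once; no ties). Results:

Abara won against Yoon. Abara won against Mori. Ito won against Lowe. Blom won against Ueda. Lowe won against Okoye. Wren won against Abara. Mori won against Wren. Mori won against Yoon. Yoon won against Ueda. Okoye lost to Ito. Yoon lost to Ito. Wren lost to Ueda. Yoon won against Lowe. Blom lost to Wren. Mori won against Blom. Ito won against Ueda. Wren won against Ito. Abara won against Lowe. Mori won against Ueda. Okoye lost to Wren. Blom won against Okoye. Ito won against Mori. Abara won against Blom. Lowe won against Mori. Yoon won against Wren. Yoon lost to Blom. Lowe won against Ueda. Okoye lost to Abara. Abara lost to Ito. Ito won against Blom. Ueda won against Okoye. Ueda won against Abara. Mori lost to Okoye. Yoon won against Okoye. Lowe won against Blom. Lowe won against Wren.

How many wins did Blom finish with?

Blom's results: beat Ueda, Okoye, Yoon; lost to Mori, Ito, Abara, Wren, Lowe.
That is 3 wins.

3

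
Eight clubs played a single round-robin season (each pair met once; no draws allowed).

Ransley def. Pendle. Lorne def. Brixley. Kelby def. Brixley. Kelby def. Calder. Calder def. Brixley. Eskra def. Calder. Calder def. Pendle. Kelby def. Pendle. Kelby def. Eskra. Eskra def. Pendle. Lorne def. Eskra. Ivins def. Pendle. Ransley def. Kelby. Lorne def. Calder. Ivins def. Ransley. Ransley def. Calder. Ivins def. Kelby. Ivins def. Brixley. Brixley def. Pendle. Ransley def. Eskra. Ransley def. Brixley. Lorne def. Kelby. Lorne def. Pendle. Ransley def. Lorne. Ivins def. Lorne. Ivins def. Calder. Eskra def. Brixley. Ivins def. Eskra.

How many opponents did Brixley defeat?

1

Brixley's results: beat Pendle; lost to Lorne, Ivins, Kelby, Eskra, Ransley, Calder.
That is 1 win.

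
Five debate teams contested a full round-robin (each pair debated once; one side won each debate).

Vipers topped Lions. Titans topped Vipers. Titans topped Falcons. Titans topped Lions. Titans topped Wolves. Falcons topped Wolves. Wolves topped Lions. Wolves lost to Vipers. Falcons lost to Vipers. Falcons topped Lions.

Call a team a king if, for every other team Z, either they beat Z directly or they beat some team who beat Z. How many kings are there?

1

Falcons cannot reach Titans, Vipers in two steps.
Wolves cannot reach Falcons, Titans, Vipers in two steps.
Lions cannot reach Falcons, Wolves, Titans, Vipers in two steps.
Titans reaches everyone (king).
Vipers cannot reach Titans in two steps.
Kings: Titans — 1.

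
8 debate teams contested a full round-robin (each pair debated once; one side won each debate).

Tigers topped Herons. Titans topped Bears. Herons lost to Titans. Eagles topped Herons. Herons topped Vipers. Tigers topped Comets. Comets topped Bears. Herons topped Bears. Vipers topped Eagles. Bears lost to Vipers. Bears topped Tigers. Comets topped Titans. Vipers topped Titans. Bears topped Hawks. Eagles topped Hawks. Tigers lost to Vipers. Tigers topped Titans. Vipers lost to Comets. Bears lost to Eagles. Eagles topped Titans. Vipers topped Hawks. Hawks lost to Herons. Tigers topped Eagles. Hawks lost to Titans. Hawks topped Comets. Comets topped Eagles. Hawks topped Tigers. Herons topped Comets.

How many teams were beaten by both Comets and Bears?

Comets beat: Eagles, Vipers, Titans, Bears.
Bears beat: Hawks, Tigers.
No one was beaten by both.

0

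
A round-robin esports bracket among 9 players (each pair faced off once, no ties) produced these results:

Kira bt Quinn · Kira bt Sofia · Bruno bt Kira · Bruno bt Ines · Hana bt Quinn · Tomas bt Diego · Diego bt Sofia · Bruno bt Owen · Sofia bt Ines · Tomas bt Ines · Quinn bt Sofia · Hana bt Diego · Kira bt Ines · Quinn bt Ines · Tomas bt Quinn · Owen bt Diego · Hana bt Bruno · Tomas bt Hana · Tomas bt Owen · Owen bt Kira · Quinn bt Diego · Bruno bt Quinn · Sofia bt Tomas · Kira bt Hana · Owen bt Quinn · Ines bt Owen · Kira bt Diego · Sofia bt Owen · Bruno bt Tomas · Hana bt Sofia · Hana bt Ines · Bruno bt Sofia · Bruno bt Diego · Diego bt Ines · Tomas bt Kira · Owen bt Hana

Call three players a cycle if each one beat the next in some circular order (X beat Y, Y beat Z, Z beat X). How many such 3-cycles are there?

Win totals: Diego 2, Owen 4, Kira 5, Quinn 3, Tomas 6, Bruno 7, Sofia 3, Ines 1, Hana 5.
A player with w wins dominates both others in C(w,2) triples; summing gives 1 + 6 + 10 + 3 + 15 + 21 + 3 + 0 + 10 = 69 transitive triples.
Total triples C(9,3) = 84, so cyclic triples = 84 − 69 = 15.

15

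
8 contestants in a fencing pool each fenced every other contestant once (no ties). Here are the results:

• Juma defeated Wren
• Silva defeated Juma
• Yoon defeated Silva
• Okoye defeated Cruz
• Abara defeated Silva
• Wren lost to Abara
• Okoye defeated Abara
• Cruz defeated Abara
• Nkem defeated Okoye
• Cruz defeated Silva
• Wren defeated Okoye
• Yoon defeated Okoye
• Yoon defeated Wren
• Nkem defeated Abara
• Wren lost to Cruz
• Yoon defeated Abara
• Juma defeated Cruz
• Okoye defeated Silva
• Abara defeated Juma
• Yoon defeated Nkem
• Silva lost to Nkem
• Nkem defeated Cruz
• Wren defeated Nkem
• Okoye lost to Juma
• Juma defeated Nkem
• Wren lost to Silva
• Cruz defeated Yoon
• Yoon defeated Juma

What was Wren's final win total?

2

Wren's results: beat Nkem, Okoye; lost to Yoon, Silva, Juma, Abara, Cruz.
That is 2 wins.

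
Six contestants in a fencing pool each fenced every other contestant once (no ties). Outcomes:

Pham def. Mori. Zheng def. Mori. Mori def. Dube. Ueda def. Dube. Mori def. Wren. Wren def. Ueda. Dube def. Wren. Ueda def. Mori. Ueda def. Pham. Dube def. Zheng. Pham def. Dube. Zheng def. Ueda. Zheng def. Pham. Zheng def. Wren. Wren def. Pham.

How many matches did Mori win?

2

Mori's results: beat Wren, Dube; lost to Zheng, Pham, Ueda.
That is 2 wins.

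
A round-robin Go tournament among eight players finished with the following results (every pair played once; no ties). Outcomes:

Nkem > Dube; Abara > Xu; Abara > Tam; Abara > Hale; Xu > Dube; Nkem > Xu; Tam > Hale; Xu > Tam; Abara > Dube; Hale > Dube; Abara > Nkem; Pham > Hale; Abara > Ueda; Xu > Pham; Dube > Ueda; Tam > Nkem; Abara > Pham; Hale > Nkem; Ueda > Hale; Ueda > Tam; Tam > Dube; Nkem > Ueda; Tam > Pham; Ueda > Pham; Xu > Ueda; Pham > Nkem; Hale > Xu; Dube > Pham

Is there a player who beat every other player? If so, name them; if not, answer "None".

Abara has 7 wins out of 7 opponents — a perfect record.

Abara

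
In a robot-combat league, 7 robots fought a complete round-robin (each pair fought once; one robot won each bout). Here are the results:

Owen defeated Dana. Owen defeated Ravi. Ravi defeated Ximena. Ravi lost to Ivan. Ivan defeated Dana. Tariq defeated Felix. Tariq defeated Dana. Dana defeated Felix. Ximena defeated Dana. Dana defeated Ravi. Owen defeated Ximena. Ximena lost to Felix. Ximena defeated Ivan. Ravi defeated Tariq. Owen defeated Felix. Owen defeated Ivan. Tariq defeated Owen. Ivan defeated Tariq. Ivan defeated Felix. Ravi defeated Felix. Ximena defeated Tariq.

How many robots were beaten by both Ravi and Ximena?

1

Ravi beat: Tariq, Felix, Ximena.
Ximena beat: Tariq, Dana, Ivan.
Both beat: Tariq — 1.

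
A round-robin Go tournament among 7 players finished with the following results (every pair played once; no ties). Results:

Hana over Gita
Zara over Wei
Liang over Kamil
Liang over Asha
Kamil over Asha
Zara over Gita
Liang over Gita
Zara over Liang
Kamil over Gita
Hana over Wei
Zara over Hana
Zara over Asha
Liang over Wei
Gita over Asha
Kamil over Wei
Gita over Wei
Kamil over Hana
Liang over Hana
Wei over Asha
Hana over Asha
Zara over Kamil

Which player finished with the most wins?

Win totals: Zara 6, Kamil 4, Liang 5, Gita 2, Wei 1, Asha 0, Hana 3.
Zara leads with 6 wins (next highest: 5).

Zara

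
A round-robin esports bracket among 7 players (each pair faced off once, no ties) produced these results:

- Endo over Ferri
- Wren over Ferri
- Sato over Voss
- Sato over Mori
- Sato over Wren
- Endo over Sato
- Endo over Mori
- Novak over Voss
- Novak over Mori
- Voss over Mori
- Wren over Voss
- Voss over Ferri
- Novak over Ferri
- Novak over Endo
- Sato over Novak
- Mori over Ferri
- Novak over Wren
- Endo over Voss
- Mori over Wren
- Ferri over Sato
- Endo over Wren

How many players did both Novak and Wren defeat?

Novak beat: Mori, Voss, Wren, Ferri, Endo.
Wren beat: Voss, Ferri.
Both beat: Voss, Ferri — 2.

2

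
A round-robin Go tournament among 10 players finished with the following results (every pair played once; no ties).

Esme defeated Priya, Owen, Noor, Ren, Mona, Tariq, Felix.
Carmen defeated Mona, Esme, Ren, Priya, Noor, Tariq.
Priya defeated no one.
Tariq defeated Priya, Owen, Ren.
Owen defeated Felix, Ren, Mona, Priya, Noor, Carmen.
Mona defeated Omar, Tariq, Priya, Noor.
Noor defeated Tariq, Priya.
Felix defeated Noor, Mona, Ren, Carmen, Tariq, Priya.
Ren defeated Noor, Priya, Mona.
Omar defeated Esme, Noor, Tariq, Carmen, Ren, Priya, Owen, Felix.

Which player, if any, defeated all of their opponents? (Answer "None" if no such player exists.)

Highest win total is Omar with 8 (out of 9 possible).
Omar lost to Mona, so no player went undefeated.

None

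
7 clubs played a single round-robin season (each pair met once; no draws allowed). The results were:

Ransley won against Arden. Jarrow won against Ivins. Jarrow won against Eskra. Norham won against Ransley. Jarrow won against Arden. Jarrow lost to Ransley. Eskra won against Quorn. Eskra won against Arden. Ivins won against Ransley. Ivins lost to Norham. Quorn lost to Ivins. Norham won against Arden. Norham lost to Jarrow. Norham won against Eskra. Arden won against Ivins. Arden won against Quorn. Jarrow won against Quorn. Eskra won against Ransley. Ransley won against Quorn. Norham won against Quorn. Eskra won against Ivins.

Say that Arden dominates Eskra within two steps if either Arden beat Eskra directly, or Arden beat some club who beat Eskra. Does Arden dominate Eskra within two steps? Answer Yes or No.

Arden did not beat Eskra directly.
Arden beat Quorn, Ivins, but each of them lost to Eskra. No two-step path.

No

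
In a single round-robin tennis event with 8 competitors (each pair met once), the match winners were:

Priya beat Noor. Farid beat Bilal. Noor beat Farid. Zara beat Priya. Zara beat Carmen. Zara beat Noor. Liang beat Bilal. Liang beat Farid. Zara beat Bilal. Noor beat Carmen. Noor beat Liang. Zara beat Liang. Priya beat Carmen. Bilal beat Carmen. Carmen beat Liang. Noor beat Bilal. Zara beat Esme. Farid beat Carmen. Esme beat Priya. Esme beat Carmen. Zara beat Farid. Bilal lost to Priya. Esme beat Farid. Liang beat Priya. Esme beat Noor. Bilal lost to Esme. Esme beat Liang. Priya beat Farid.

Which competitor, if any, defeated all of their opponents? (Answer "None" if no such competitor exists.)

Zara has 7 wins out of 7 opponents — a perfect record.

Zara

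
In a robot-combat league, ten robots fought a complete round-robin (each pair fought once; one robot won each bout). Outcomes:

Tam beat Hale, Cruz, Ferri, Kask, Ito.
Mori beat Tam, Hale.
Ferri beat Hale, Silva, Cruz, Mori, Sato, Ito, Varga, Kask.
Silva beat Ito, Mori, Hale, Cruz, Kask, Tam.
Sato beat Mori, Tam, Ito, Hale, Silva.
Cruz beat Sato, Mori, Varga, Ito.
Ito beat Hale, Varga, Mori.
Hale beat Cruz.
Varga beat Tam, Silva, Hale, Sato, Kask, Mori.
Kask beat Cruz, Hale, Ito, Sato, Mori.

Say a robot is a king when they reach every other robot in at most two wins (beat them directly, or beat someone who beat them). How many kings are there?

Ferri reaches everyone (king).
Tam reaches everyone (king).
Hale cannot reach Ferri, Tam, Kask, Silva in two steps.
Mori cannot reach Sato, Varga, Silva in two steps.
Sato reaches everyone (king).
Ito cannot reach Ferri in two steps.
Varga reaches everyone (king).
Cruz cannot reach Ferri in two steps.
Kask cannot reach Ferri in two steps.
Silva reaches everyone (king).
Kings: Ferri, Tam, Sato, Varga, Silva — 5.

5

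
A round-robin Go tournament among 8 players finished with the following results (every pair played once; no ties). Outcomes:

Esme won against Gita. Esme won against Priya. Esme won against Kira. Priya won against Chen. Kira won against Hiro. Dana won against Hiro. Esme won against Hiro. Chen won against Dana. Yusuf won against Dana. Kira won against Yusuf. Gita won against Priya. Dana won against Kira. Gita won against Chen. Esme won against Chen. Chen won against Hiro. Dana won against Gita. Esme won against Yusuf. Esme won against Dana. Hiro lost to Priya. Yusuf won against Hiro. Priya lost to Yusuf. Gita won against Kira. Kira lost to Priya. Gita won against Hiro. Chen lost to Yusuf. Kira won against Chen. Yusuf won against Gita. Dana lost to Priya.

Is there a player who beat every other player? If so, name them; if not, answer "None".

Esme has 7 wins out of 7 opponents — a perfect record.

Esme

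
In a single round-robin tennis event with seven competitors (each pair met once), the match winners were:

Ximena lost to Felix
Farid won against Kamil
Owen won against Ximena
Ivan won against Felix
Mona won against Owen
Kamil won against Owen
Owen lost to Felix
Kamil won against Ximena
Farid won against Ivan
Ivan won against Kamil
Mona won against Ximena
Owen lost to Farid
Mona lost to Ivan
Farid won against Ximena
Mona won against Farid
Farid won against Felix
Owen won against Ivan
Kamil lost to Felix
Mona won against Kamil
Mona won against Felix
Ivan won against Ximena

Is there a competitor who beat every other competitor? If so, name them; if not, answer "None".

Highest win total is Mona with 5 (out of 6 possible).
Mona lost to Ivan, so no competitor went undefeated.

None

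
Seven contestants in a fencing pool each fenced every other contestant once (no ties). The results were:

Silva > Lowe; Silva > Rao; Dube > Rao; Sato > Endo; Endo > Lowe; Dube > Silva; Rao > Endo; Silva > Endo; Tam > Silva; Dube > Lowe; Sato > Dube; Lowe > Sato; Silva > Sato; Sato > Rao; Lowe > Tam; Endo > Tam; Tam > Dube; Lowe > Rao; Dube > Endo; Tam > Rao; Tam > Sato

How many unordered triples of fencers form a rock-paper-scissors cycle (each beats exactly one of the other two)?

10

Win totals: Tam 4, Silva 4, Rao 1, Endo 2, Lowe 3, Dube 4, Sato 3.
A fencer with w wins dominates both others in C(w,2) triples; summing gives 6 + 6 + 0 + 1 + 3 + 6 + 3 = 25 transitive triples.
Total triples C(7,3) = 35, so cyclic triples = 35 − 25 = 10.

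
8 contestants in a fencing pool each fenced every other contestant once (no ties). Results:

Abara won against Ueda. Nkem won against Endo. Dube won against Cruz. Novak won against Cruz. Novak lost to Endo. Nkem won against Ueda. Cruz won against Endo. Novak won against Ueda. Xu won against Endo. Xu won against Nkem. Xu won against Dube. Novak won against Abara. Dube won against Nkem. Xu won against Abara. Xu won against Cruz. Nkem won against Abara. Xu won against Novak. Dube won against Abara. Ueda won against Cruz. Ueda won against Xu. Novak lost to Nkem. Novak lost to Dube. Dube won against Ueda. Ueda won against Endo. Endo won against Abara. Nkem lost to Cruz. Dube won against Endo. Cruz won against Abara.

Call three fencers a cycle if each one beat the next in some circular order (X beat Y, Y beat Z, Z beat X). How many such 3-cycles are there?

Win totals: Ueda 3, Novak 3, Endo 2, Cruz 3, Abara 1, Xu 6, Nkem 4, Dube 6.
A fencer with w wins dominates both others in C(w,2) triples; summing gives 3 + 3 + 1 + 3 + 0 + 15 + 6 + 15 = 46 transitive triples.
Total triples C(8,3) = 56, so cyclic triples = 56 − 46 = 10.

10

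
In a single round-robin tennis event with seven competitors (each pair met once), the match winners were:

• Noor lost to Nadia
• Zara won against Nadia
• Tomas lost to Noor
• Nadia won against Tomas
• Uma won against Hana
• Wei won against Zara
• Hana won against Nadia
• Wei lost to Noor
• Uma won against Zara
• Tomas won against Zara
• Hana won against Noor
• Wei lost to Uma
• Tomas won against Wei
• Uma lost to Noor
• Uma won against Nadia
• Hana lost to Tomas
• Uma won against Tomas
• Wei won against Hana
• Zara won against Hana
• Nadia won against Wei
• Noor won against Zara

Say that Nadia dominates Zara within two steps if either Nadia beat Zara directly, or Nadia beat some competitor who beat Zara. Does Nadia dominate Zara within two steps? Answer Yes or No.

Nadia did not beat Zara directly.
Nadia beat Wei, Noor, Tomas. Of those, Wei beat Zara.

Yes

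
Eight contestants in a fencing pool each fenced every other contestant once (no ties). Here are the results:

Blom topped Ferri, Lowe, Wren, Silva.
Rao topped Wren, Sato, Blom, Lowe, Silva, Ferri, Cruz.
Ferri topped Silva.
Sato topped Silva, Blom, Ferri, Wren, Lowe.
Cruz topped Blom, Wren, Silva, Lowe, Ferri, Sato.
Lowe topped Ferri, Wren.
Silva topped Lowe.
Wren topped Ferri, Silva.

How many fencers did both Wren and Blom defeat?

Wren beat: Silva, Ferri.
Blom beat: Wren, Silva, Lowe, Ferri.
Both beat: Silva, Ferri — 2.

2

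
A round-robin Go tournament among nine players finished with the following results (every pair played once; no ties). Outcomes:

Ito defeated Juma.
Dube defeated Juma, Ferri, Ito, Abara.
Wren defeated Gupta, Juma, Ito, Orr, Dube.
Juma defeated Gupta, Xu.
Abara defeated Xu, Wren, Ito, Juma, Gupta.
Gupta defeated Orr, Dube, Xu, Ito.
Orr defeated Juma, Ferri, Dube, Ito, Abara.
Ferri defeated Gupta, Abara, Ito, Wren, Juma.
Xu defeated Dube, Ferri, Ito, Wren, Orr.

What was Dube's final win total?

4

Dube's results: beat Ito, Ferri, Abara, Juma; lost to Wren, Orr, Gupta, Xu.
That is 4 wins.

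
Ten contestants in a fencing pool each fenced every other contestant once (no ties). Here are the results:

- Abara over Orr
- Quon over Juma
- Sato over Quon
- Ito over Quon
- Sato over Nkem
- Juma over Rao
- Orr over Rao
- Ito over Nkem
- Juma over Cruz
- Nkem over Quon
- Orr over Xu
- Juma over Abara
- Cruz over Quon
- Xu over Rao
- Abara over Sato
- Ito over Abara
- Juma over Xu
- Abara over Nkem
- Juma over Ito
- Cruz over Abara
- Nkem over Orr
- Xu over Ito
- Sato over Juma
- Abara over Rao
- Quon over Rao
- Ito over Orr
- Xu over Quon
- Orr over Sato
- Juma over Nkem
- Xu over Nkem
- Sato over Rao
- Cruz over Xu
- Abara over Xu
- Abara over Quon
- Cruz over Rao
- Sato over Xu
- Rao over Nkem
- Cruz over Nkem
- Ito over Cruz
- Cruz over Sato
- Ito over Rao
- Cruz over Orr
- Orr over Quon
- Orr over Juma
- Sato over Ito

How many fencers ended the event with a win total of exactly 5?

1

Win totals: Sato 6, Juma 6, Rao 1, Xu 4, Orr 5, Quon 2, Nkem 2, Cruz 7, Abara 6, Ito 6.
Exactly 5: Orr — 1 fencer.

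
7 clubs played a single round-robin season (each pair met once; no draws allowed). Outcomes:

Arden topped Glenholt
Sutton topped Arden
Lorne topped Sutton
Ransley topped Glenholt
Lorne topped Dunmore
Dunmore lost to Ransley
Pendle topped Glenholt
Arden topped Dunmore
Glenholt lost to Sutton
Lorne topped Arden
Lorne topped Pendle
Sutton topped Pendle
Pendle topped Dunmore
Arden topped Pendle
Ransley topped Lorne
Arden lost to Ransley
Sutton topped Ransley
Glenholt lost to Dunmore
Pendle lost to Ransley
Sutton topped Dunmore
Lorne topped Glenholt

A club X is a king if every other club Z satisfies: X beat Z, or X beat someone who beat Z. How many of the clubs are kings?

Sutton reaches everyone (king).
Lorne reaches everyone (king).
Pendle cannot reach Sutton, Lorne, Ransley, Arden in two steps.
Glenholt cannot reach Sutton, Lorne, Pendle, Ransley, Dunmore, Arden in two steps.
Ransley reaches everyone (king).
Dunmore cannot reach Sutton, Lorne, Pendle, Ransley, Arden in two steps.
Arden cannot reach Sutton, Lorne, Ransley in two steps.
Kings: Sutton, Lorne, Ransley — 3.

3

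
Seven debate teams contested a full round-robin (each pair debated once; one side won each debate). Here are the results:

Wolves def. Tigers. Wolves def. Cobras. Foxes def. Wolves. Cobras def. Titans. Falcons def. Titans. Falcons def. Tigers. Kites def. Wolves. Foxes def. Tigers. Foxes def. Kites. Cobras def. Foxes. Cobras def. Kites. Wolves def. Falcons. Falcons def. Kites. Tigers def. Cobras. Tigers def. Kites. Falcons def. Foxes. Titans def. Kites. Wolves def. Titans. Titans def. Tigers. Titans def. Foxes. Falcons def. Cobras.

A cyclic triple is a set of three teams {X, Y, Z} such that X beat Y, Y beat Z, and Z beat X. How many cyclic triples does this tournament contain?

Win totals: Wolves 4, Titans 3, Cobras 3, Foxes 3, Kites 1, Falcons 5, Tigers 2.
A team with w wins dominates both others in C(w,2) triples; summing gives 6 + 3 + 3 + 3 + 0 + 10 + 1 = 26 transitive triples.
Total triples C(7,3) = 35, so cyclic triples = 35 − 26 = 9.

9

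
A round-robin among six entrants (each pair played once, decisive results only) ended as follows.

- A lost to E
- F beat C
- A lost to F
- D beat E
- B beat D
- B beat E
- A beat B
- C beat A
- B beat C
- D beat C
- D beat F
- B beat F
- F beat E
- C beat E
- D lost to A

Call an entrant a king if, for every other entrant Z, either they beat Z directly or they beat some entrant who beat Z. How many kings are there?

3

A reaches everyone (king).
B reaches everyone (king).
C cannot reach F in two steps.
D cannot reach B in two steps.
E cannot reach C, F in two steps.
F reaches everyone (king).
Kings: A, B, F — 3.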